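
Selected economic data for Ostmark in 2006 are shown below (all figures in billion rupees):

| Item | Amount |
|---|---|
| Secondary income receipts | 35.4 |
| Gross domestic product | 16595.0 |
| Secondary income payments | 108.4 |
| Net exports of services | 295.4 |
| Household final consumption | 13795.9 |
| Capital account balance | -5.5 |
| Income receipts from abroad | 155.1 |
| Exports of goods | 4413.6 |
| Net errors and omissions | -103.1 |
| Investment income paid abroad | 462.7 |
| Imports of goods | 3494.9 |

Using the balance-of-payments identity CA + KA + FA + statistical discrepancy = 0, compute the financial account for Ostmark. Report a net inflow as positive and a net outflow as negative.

-724.9

Goods balance = 4413.6 - 3494.9 = 918.7
Services balance = 295.4
Trade balance (goods + services) = 918.7 + 295.4 = 1214.1
Net primary income = 155.1 - 462.7 = -307.6
Net secondary income = 35.4 - 108.4 = -73.0
Current account = 1214.1 + (-307.6) + (-73.0) = 833.5
Financial account = -(833.5 + (-5.5) + (-103.1)) = -724.9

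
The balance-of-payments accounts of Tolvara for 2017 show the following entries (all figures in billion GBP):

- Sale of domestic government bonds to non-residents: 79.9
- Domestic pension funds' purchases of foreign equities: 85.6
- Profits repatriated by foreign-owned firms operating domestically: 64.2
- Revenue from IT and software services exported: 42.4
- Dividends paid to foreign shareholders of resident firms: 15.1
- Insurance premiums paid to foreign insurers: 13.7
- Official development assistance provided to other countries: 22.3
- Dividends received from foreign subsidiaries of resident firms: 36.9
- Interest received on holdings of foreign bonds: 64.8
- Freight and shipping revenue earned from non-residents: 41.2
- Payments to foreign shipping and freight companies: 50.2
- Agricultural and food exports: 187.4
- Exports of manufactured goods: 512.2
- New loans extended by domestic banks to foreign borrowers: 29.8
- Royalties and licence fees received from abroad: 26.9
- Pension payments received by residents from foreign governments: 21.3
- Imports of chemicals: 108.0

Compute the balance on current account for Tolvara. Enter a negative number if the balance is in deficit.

Goods: -108.0 + 187.4 + 512.2 = 591.6
Services: -13.7 + 42.4 + 26.9 + 41.2 - 50.2 = 46.6
Primary income: 64.8 + 36.9 - 64.2 - 15.1 = 22.4
Secondary income: 21.3 - 22.3 = -1.0
Current account = 591.6 + 46.6 + 22.4 + (-1.0) = 659.6
(Excluded from the current account — financial account: sale of domestic government bonds to non-residents 79.9, domestic pension funds' purchases of foreign equities 85.6, new loans extended by domestic banks to foreign borrowers 29.8.)

659.6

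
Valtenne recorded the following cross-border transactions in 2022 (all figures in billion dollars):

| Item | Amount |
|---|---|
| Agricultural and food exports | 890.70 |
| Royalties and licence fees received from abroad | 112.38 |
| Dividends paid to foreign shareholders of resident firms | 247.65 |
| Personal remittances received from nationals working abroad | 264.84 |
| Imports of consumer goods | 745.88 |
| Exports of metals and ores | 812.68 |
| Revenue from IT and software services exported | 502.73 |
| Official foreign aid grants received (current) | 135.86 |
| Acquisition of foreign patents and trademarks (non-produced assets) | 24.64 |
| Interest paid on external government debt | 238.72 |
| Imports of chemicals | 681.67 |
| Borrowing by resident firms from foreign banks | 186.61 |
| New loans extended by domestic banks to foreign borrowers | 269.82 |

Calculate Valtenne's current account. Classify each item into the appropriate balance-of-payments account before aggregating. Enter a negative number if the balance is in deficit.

Goods: -681.67 + 890.70 - 745.88 + 812.68 = 275.83
Services: 112.38 + 502.73 = 615.11
Primary income: -238.72 - 247.65 = -486.37
Secondary income: 264.84 + 135.86 = 400.70
Current account = 275.83 + 615.11 + (-486.37) + 400.70 = 805.27
(Excluded from the current account — capital account: acquisition of foreign patents and trademarks (non-produced assets) 24.64; financial account: borrowing by resident firms from foreign banks 186.61, new loans extended by domestic banks to foreign borrowers 269.82.)

805.27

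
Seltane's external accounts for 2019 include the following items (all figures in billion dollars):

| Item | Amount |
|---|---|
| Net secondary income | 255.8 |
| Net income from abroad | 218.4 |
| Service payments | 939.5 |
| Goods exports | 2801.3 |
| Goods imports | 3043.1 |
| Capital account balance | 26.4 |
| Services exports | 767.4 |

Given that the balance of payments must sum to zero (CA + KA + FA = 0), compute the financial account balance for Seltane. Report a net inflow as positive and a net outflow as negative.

-86.7

Goods balance = 2801.3 - 3043.1 = -241.8
Services balance = 767.4 - 939.5 = -172.1
Trade balance (goods + services) = -241.8 + (-172.1) = -413.9
Net primary income = 218.4
Net secondary income = 255.8
Current account = -413.9 + 218.4 + 255.8 = 60.3
Financial account = -(60.3 + 26.4) = -86.7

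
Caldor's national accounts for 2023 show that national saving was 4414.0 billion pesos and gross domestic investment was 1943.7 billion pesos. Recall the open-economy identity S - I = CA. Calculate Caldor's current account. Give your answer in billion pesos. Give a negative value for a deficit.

2470.3

CA = S - I = 4414.0 - 1943.7 = 2470.3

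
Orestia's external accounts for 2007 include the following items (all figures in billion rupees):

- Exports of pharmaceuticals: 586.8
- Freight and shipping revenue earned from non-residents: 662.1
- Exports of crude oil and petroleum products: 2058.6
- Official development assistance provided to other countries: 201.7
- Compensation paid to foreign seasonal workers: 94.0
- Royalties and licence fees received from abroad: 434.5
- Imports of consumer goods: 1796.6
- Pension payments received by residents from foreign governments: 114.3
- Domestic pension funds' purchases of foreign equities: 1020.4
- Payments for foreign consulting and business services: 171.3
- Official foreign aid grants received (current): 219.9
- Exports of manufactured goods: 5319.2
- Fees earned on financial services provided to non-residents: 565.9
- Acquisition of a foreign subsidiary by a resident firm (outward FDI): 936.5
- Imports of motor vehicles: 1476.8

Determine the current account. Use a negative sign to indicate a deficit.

Goods: 2058.6 + 586.8 - 1796.6 + 5319.2 - 1476.8 = 4691.2
Services: 662.1 - 171.3 + 565.9 + 434.5 = 1491.2
Primary income: -94.0
Secondary income: 114.3 + 219.9 - 201.7 = 132.5
Current account = 4691.2 + 1491.2 + (-94.0) + 132.5 = 6220.9
(Excluded from the current account — financial account: domestic pension funds' purchases of foreign equities 1020.4, acquisition of a foreign subsidiary by a resident firm (outward FDI) 936.5.)

6220.9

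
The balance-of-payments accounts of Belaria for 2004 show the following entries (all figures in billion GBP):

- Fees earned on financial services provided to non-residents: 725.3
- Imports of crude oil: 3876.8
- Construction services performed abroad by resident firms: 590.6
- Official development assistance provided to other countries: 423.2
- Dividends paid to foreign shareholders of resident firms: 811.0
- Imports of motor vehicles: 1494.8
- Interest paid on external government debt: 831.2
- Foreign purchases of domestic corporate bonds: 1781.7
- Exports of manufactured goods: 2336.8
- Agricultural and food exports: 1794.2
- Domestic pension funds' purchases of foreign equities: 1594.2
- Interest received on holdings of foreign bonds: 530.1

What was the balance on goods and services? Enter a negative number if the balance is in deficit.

Goods: 1794.2 - 3876.8 - 1494.8 + 2336.8 = -1240.6
Services: 590.6 + 725.3 = 1315.9
Trade balance = -1240.6 + 1315.9 = 75.3
(Excluded from the trade balance — secondary income: official development assistance provided to other countries 423.2; primary income: dividends paid to foreign shareholders of resident firms 811.0, interest paid on external government debt 831.2, interest received on holdings of foreign bonds 530.1; financial account: foreign purchases of domestic corporate bonds 1781.7, domestic pension funds' purchases of foreign equities 1594.2.)

75.3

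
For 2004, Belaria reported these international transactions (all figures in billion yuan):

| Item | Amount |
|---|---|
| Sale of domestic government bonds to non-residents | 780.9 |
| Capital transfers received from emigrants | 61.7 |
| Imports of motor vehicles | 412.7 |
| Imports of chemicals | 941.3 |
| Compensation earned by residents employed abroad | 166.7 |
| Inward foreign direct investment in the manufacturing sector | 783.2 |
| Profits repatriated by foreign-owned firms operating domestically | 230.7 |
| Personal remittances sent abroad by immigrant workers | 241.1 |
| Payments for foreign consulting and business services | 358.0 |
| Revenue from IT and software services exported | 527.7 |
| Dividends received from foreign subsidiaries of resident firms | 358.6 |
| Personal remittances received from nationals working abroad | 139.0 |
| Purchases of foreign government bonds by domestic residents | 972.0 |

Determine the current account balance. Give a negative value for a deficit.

-991.8

Goods: -941.3 - 412.7 = -1354.0
Services: 527.7 - 358.0 = 169.7
Primary income: -230.7 + 166.7 + 358.6 = 294.6
Secondary income: 139.0 - 241.1 = -102.1
Current account = (-1354.0) + 169.7 + 294.6 + (-102.1) = -991.8
(Excluded from the current account — financial account: sale of domestic government bonds to non-residents 780.9, inward foreign direct investment in the manufacturing sector 783.2, purchases of foreign government bonds by domestic residents 972.0; capital account: capital transfers received from emigrants 61.7.)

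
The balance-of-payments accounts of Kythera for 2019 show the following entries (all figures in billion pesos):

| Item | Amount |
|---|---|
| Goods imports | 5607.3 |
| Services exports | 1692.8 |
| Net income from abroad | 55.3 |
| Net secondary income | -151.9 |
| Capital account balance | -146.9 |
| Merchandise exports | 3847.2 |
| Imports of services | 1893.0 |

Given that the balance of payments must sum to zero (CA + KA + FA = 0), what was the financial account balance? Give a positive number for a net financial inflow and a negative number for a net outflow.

Goods balance = 3847.2 - 5607.3 = -1760.1
Services balance = 1692.8 - 1893.0 = -200.2
Trade balance (goods + services) = -1760.1 + (-200.2) = -1960.3
Net primary income = 55.3
Net secondary income = -151.9
Current account = -1960.3 + 55.3 + (-151.9) = -2056.9
Financial account = -(-2056.9 + (-146.9)) = 2203.8

2203.8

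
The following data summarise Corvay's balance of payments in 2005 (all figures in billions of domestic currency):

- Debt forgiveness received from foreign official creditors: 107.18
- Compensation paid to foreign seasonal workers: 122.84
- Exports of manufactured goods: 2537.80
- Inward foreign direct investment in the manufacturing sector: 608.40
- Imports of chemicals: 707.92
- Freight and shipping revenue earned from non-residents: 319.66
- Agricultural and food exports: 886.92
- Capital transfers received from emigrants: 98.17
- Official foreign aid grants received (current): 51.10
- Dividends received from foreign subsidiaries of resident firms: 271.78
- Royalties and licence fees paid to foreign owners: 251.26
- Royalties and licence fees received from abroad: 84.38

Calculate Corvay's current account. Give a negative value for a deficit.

Goods: -707.92 + 2537.80 + 886.92 = 2716.80
Services: 84.38 - 251.26 + 319.66 = 152.78
Primary income: 271.78 - 122.84 = 148.94
Secondary income: 51.10
Current account = 2716.80 + 152.78 + 148.94 + 51.10 = 3069.62
(Excluded from the current account — capital account: debt forgiveness received from foreign official creditors 107.18, capital transfers received from emigrants 98.17; financial account: inward foreign direct investment in the manufacturing sector 608.40.)

3069.62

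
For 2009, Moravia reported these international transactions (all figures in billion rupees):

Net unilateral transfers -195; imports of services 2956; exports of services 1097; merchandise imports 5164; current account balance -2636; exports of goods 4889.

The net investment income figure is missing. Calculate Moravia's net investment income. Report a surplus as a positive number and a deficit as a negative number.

-307

Current account = goods balance + services balance + net primary income + net secondary income
Sum of the known components = -2329
Net investment income = CA - (known components) = -2636 - (-2329) = -307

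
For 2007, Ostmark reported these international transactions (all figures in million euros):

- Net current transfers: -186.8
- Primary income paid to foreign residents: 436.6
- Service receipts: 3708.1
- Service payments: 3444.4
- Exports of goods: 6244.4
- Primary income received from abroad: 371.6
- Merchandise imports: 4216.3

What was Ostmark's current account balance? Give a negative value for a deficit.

2040.0

Goods balance = 6244.4 - 4216.3 = 2028.1
Services balance = 3708.1 - 3444.4 = 263.7
Trade balance (goods + services) = 2028.1 + 263.7 = 2291.8
Net primary income = 371.6 - 436.6 = -65.0
Net secondary income = -186.8
Current account = 2291.8 + (-65.0) + (-186.8) = 2040.0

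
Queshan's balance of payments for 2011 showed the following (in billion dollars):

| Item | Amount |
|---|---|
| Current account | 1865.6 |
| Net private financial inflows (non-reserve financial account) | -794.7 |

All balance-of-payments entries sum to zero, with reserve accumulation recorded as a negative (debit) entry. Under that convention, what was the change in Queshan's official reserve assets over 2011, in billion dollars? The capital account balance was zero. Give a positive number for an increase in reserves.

Official reserve transactions balance = -(1865.6 + (-794.7)) = -1070.9
An accumulation of reserves is recorded as a debit (negative entry), so the change in the stock of reserves is the negative of that balance.
Change in official reserves = -(-1070.9) = 1070.9

1070.9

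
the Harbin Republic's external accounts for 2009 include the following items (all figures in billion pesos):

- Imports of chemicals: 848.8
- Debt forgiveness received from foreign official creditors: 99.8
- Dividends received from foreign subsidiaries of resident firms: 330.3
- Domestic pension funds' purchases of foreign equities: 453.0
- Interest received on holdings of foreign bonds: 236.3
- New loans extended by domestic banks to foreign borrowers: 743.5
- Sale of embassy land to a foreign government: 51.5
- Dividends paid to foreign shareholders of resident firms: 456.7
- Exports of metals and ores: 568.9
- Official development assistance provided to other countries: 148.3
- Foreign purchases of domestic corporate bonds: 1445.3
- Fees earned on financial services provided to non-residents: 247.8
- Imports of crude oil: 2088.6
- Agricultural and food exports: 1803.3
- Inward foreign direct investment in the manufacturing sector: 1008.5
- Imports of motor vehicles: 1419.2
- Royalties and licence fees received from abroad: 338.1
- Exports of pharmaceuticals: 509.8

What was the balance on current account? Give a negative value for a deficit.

Goods: -848.8 - 2088.6 + 1803.3 - 1419.2 + 509.8 + 568.9 = -1474.6
Services: 247.8 + 338.1 = 585.9
Primary income: -456.7 + 236.3 + 330.3 = 109.9
Secondary income: -148.3
Current account = (-1474.6) + 585.9 + 109.9 + (-148.3) = -927.1
(Excluded from the current account — capital account: debt forgiveness received from foreign official creditors 99.8, sale of embassy land to a foreign government 51.5; financial account: domestic pension funds' purchases of foreign equities 453.0, new loans extended by domestic banks to foreign borrowers 743.5, foreign purchases of domestic corporate bonds 1445.3, inward foreign direct investment in the manufacturing sector 1008.5.)

-927.1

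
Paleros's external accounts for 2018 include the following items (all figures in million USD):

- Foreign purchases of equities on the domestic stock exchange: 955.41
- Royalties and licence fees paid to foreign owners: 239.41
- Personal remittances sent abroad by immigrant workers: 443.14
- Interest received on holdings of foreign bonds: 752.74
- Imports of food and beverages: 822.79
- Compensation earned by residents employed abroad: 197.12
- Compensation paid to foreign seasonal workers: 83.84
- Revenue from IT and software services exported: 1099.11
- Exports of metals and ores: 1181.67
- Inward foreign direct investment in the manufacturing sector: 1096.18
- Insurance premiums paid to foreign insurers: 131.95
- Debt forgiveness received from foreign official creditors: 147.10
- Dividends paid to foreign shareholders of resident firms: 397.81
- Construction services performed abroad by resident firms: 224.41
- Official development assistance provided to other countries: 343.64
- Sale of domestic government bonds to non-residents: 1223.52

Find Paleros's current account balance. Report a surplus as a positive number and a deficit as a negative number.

Goods: -822.79 + 1181.67 = 358.88
Services: -131.95 - 239.41 + 1099.11 + 224.41 = 952.16
Primary income: 197.12 - 83.84 + 752.74 - 397.81 = 468.21
Secondary income: -443.14 - 343.64 = -786.78
Current account = 358.88 + 952.16 + 468.21 + (-786.78) = 992.47
(Excluded from the current account — financial account: foreign purchases of equities on the domestic stock exchange 955.41, inward foreign direct investment in the manufacturing sector 1096.18, sale of domestic government bonds to non-residents 1223.52; capital account: debt forgiveness received from foreign official creditors 147.10.)

992.47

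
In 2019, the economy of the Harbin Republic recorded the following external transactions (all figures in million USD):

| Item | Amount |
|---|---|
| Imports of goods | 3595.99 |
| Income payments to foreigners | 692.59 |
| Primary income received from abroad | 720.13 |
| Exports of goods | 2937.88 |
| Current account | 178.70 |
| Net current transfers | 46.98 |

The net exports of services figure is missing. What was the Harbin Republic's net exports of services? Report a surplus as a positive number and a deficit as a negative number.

762.29

Current account = goods balance + services balance + net primary income + net secondary income
Sum of the known components = -583.59
Net exports of services = CA - (known components) = 178.70 - (-583.59) = 762.29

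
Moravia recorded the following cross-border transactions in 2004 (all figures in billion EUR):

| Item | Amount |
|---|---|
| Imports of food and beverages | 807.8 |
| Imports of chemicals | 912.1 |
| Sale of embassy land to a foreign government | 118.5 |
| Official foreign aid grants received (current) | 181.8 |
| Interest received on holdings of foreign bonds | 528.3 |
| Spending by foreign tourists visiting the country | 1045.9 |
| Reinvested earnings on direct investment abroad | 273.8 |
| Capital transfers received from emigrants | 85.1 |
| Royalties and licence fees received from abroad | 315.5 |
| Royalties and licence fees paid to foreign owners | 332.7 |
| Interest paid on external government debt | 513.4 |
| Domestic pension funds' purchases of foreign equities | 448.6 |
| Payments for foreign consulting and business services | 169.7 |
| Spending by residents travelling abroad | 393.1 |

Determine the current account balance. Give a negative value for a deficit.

-783.5

Goods: -807.8 - 912.1 = -1719.9
Services: 1045.9 - 393.1 + 315.5 - 332.7 - 169.7 = 465.9
Primary income: 528.3 + 273.8 - 513.4 = 288.7
Secondary income: 181.8
Current account = (-1719.9) + 465.9 + 288.7 + 181.8 = -783.5
(Excluded from the current account — capital account: sale of embassy land to a foreign government 118.5, capital transfers received from emigrants 85.1; financial account: domestic pension funds' purchases of foreign equities 448.6.)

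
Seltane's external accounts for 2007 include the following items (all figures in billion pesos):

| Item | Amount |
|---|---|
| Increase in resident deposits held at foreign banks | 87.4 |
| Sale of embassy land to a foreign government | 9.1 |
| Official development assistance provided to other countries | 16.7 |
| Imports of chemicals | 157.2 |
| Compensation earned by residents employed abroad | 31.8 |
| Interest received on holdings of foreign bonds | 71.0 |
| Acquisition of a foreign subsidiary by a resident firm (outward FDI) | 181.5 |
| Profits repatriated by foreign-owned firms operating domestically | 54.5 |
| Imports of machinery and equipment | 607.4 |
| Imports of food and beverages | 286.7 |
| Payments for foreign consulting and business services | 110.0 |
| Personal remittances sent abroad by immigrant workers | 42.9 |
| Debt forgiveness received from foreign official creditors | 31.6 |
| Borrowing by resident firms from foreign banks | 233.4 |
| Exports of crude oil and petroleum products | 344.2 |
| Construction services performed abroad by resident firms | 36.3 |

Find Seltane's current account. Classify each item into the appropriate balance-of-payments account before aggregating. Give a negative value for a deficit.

-792.1

Goods: -607.4 - 157.2 + 344.2 - 286.7 = -707.1
Services: -110.0 + 36.3 = -73.7
Primary income: 31.8 + 71.0 - 54.5 = 48.3
Secondary income: -42.9 - 16.7 = -59.6
Current account = (-707.1) + (-73.7) + 48.3 + (-59.6) = -792.1
(Excluded from the current account — financial account: increase in resident deposits held at foreign banks 87.4, acquisition of a foreign subsidiary by a resident firm (outward FDI) 181.5, borrowing by resident firms from foreign banks 233.4; capital account: sale of embassy land to a foreign government 9.1, debt forgiveness received from foreign official creditors 31.6.)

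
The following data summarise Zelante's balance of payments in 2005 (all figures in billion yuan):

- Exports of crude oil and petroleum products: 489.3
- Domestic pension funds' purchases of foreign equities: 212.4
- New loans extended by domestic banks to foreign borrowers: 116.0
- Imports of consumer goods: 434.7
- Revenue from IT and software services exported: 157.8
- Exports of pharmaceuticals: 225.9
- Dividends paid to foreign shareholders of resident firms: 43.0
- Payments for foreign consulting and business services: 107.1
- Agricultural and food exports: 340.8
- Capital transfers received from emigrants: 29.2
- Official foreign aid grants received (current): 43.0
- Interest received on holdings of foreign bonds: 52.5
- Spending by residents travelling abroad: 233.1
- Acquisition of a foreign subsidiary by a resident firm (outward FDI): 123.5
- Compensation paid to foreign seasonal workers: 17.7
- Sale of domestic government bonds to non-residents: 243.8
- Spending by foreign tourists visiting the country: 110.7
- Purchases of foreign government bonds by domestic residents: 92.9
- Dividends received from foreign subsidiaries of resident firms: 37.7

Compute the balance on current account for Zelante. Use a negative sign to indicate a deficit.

Goods: -434.7 + 340.8 + 225.9 + 489.3 = 621.3
Services: 110.7 - 107.1 - 233.1 + 157.8 = -71.7
Primary income: 37.7 - 43.0 + 52.5 - 17.7 = 29.5
Secondary income: 43.0
Current account = 621.3 + (-71.7) + 29.5 + 43.0 = 622.1
(Excluded from the current account — financial account: domestic pension funds' purchases of foreign equities 212.4, new loans extended by domestic banks to foreign borrowers 116.0, acquisition of a foreign subsidiary by a resident firm (outward FDI) 123.5, sale of domestic government bonds to non-residents 243.8, purchases of foreign government bonds by domestic residents 92.9; capital account: capital transfers received from emigrants 29.2.)

622.1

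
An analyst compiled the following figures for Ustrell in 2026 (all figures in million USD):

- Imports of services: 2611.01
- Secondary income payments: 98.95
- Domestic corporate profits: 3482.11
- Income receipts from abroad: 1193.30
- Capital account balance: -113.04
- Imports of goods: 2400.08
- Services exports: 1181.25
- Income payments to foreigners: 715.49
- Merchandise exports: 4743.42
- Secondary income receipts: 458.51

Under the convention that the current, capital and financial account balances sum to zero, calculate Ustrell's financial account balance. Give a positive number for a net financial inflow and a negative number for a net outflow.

Goods balance = 4743.42 - 2400.08 = 2343.34
Services balance = 1181.25 - 2611.01 = -1429.76
Trade balance (goods + services) = 2343.34 + (-1429.76) = 913.58
Net primary income = 1193.30 - 715.49 = 477.81
Net secondary income = 458.51 - 98.95 = 359.56
Current account = 913.58 + 477.81 + 359.56 = 1750.95
Financial account = -(1750.95 + (-113.04)) = -1637.91

-1637.91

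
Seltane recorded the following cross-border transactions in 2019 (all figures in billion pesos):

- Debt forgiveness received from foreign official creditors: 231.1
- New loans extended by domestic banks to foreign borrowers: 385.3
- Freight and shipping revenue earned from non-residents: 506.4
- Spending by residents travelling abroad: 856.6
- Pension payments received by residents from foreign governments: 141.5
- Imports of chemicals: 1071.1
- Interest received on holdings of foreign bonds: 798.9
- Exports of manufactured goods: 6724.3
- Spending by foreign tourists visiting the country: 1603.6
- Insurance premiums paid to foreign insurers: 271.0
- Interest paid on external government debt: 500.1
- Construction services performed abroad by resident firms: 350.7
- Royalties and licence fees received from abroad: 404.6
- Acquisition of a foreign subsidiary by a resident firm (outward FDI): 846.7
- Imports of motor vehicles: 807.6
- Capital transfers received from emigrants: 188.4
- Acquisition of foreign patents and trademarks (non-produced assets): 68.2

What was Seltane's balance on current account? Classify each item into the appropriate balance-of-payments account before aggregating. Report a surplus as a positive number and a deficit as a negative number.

Goods: -1071.1 + 6724.3 - 807.6 = 4845.6
Services: 1603.6 + 506.4 + 404.6 + 350.7 - 271.0 - 856.6 = 1737.7
Primary income: 798.9 - 500.1 = 298.8
Secondary income: 141.5
Current account = 4845.6 + 1737.7 + 298.8 + 141.5 = 7023.6
(Excluded from the current account — capital account: debt forgiveness received from foreign official creditors 231.1, capital transfers received from emigrants 188.4, acquisition of foreign patents and trademarks (non-produced assets) 68.2; financial account: new loans extended by domestic banks to foreign borrowers 385.3, acquisition of a foreign subsidiary by a resident firm (outward FDI) 846.7.)

7023.6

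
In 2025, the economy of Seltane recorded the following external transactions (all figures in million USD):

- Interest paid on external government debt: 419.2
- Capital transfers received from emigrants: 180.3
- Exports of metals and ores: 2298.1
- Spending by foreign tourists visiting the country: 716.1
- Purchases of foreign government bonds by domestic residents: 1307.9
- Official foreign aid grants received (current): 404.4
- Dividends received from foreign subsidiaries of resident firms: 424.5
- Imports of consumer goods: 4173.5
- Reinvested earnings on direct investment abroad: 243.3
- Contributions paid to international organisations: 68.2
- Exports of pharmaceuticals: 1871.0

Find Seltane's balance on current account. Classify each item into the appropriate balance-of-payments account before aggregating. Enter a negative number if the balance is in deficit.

Goods: 2298.1 + 1871.0 - 4173.5 = -4.4
Services: 716.1
Primary income: 424.5 + 243.3 - 419.2 = 248.6
Secondary income: 404.4 - 68.2 = 336.2
Current account = (-4.4) + 716.1 + 248.6 + 336.2 = 1296.5
(Excluded from the current account — capital account: capital transfers received from emigrants 180.3; financial account: purchases of foreign government bonds by domestic residents 1307.9.)

1296.5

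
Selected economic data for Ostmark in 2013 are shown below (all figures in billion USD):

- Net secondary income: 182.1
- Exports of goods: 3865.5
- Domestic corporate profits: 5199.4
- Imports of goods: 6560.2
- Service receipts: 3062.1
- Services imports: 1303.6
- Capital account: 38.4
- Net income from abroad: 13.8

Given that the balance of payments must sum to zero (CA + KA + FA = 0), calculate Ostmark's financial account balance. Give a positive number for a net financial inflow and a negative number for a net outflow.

Goods balance = 3865.5 - 6560.2 = -2694.7
Services balance = 3062.1 - 1303.6 = 1758.5
Trade balance (goods + services) = -2694.7 + 1758.5 = -936.2
Net primary income = 13.8
Net secondary income = 182.1
Current account = -936.2 + 13.8 + 182.1 = -740.3
Financial account = -(-740.3 + 38.4) = 701.9

701.9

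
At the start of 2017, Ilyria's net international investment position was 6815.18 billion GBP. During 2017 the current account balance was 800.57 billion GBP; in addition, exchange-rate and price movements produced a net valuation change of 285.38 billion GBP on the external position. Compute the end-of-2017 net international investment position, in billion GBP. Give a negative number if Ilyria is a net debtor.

7901.13

Change in NIIP = current account + net valuation change = 800.57 + 285.38 = 1085.95
End-of-year NIIP = 6815.18 + 1085.95 = 7901.13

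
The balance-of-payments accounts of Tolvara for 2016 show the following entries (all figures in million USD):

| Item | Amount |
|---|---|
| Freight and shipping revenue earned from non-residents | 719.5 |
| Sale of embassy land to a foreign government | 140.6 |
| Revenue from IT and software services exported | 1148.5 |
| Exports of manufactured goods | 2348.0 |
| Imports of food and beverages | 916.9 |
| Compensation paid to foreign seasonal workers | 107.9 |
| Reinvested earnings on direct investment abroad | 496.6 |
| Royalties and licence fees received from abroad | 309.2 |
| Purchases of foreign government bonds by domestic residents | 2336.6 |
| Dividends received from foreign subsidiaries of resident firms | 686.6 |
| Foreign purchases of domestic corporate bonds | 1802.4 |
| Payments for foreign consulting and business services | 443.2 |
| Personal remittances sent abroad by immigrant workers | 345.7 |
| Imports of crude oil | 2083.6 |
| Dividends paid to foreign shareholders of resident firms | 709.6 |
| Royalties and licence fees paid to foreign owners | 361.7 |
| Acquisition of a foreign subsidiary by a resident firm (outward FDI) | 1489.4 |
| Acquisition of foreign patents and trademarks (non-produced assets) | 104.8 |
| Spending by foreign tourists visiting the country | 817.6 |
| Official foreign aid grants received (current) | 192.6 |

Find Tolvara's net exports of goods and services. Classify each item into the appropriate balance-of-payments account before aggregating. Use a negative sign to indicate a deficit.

Goods: -916.9 + 2348.0 - 2083.6 = -652.5
Services: 719.5 - 361.7 + 1148.5 + 309.2 + 817.6 - 443.2 = 2189.9
Trade balance = -652.5 + 2189.9 = 1537.4
(Excluded from the trade balance — capital account: sale of embassy land to a foreign government 140.6, acquisition of foreign patents and trademarks (non-produced assets) 104.8; primary income: compensation paid to foreign seasonal workers 107.9, reinvested earnings on direct investment abroad 496.6, dividends received from foreign subsidiaries of resident firms 686.6, dividends paid to foreign shareholders of resident firms 709.6; financial account: purchases of foreign government bonds by domestic residents 2336.6, foreign purchases of domestic corporate bonds 1802.4, acquisition of a foreign subsidiary by a resident firm (outward FDI) 1489.4; secondary income: personal remittances sent abroad by immigrant workers 345.7, official foreign aid grants received (current) 192.6.)

1537.4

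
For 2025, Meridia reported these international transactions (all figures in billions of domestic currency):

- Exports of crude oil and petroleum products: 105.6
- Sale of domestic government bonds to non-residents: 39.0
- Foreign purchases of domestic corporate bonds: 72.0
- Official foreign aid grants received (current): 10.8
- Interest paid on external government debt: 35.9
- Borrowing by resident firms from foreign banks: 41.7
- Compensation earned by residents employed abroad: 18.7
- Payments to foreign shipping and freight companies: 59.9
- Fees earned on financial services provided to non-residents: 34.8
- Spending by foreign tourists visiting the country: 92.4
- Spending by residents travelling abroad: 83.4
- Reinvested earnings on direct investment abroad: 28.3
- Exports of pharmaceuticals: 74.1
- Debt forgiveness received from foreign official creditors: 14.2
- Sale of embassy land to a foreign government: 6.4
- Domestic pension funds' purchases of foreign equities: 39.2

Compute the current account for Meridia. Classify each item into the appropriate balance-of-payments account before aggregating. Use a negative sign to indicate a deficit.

Goods: 105.6 + 74.1 = 179.7
Services: 34.8 - 83.4 + 92.4 - 59.9 = -16.1
Primary income: -35.9 + 18.7 + 28.3 = 11.1
Secondary income: 10.8
Current account = 179.7 + (-16.1) + 11.1 + 10.8 = 185.5
(Excluded from the current account — financial account: sale of domestic government bonds to non-residents 39.0, foreign purchases of domestic corporate bonds 72.0, borrowing by resident firms from foreign banks 41.7, domestic pension funds' purchases of foreign equities 39.2; capital account: debt forgiveness received from foreign official creditors 14.2, sale of embassy land to a foreign government 6.4.)

185.5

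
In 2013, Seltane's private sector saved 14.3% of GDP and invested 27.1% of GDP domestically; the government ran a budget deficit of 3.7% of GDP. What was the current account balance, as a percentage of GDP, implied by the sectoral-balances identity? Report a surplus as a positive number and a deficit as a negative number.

-16.5

By the sectoral-balances identity, CA = (S_private - I) + (T - G).
Private balance = 14.3 - 27.1 = -12.8
Government balance (T - G) = -3.7
CA = -12.8 + (-3.7) = -16.5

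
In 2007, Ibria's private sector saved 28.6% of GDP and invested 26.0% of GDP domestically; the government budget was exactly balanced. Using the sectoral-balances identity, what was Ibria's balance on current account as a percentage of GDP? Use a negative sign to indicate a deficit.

2.6

By the sectoral-balances identity, CA = (S_private - I) + (T - G).
Private balance = 28.6 - 26.0 = 2.6
Government balance (T - G) = 0
CA = 2.6 + -0.0 = 2.6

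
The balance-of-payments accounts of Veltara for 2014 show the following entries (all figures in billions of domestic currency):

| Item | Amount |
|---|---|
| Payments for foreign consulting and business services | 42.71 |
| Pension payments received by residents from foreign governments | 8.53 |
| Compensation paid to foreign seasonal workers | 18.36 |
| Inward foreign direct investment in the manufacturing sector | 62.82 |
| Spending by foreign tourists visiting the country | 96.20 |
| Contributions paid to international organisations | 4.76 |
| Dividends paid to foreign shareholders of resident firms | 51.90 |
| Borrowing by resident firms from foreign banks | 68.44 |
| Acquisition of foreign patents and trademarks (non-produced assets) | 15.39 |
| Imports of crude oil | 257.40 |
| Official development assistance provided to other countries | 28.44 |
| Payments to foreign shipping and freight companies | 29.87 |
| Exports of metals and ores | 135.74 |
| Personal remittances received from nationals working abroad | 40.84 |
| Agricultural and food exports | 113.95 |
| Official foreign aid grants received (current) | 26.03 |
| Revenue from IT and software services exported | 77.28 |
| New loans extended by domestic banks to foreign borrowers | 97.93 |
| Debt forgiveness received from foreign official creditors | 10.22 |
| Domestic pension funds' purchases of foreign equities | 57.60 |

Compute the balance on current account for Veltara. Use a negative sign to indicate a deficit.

65.13

Goods: -257.40 + 113.95 + 135.74 = -7.71
Services: -29.87 + 96.20 + 77.28 - 42.71 = 100.90
Primary income: -51.90 - 18.36 = -70.26
Secondary income: 26.03 - 28.44 + 40.84 - 4.76 + 8.53 = 42.20
Current account = (-7.71) + 100.90 + (-70.26) + 42.20 = 65.13
(Excluded from the current account — financial account: inward foreign direct investment in the manufacturing sector 62.82, borrowing by resident firms from foreign banks 68.44, new loans extended by domestic banks to foreign borrowers 97.93, domestic pension funds' purchases of foreign equities 57.60; capital account: acquisition of foreign patents and trademarks (non-produced assets) 15.39, debt forgiveness received from foreign official creditors 10.22.)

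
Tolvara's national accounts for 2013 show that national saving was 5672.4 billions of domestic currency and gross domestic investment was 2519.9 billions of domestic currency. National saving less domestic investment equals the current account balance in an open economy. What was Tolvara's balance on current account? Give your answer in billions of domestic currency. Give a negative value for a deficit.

3152.5

CA = S - I = 5672.4 - 2519.9 = 3152.5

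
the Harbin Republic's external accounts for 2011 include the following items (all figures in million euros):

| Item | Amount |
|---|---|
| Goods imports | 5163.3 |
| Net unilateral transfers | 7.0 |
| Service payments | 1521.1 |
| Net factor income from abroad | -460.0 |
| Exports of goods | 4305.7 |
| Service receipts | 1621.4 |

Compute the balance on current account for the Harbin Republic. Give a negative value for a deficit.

-1210.3

Goods balance = 4305.7 - 5163.3 = -857.6
Services balance = 1621.4 - 1521.1 = 100.3
Trade balance (goods + services) = -857.6 + 100.3 = -757.3
Net primary income = -460.0
Net secondary income = 7.0
Current account = -757.3 + (-460.0) + 7.0 = -1210.3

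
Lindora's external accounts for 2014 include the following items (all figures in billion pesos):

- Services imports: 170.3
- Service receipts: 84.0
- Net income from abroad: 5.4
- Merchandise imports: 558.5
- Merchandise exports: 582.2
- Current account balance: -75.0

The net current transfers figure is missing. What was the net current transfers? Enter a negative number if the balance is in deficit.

Current account = goods balance + services balance + net primary income + net secondary income
Sum of the known components = -57.2
Net current transfers = CA - (known components) = -75.0 - (-57.2) = -17.8

-17.8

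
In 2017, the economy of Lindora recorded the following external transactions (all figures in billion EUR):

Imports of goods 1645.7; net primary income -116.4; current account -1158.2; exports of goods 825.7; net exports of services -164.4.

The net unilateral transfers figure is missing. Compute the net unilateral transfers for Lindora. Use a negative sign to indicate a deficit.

-57.4

Current account = goods balance + services balance + net primary income + net secondary income
Sum of the known components = -1100.8
Net unilateral transfers = CA - (known components) = -1158.2 - (-1100.8) = -57.4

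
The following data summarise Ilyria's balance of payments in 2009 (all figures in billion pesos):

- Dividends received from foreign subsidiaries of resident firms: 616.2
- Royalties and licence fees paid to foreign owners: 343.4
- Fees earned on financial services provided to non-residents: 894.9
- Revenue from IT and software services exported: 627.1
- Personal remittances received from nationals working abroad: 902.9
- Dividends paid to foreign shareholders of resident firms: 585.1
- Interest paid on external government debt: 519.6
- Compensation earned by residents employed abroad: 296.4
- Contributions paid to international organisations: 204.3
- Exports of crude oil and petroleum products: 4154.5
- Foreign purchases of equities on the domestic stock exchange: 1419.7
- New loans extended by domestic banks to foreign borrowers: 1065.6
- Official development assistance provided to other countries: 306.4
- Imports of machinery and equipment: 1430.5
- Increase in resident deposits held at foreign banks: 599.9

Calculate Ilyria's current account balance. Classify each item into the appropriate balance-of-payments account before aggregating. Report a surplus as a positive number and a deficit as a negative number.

Goods: -1430.5 + 4154.5 = 2724.0
Services: 894.9 - 343.4 + 627.1 = 1178.6
Primary income: 296.4 + 616.2 - 585.1 - 519.6 = -192.1
Secondary income: 902.9 - 204.3 - 306.4 = 392.2
Current account = 2724.0 + 1178.6 + (-192.1) + 392.2 = 4102.7
(Excluded from the current account — financial account: foreign purchases of equities on the domestic stock exchange 1419.7, new loans extended by domestic banks to foreign borrowers 1065.6, increase in resident deposits held at foreign banks 599.9.)

4102.7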